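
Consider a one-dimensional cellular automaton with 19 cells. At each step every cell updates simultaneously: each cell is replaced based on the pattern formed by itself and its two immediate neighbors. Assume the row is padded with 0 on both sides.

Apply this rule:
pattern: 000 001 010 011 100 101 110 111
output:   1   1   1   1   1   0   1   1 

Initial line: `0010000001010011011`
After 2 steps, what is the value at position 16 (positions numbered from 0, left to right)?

1111111111011111011
1111111111011111011
position 16 holds 0

0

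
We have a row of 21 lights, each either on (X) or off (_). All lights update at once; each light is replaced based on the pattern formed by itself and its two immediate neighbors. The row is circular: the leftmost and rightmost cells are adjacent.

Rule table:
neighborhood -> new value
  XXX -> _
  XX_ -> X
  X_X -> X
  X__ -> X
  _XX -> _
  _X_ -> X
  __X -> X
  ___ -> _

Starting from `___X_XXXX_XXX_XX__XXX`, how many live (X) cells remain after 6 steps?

X_XXX___XX__XX_XXX__X
XX__XX_X_XXX_XX__XXX_
_XXX_XXXX__XX_XXX__XX
X__XX___XXX_XX__XXX_X
XXX_XX_X__XX_XXX__XX_
__XX_XXXXX_XX__XXX_XX
count of X: 14

14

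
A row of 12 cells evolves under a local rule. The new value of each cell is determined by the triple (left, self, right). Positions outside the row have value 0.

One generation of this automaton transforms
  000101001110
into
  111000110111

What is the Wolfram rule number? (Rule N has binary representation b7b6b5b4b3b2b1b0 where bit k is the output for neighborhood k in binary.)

position 9: 111 → 1  (bit 7 = 1)
position 10: 110 → 1  (bit 6 = 1)
position 4: 101 → 0  (bit 5 = 0)
position 6: 100 → 1  (bit 4 = 1)
position 8: 011 → 0  (bit 3 = 0)
position 3: 010 → 0  (bit 2 = 0)
position 2: 001 → 1  (bit 1 = 1)
position 0: 000 → 1  (bit 0 = 1)
bits b7..b0 = 11010011 = 211

211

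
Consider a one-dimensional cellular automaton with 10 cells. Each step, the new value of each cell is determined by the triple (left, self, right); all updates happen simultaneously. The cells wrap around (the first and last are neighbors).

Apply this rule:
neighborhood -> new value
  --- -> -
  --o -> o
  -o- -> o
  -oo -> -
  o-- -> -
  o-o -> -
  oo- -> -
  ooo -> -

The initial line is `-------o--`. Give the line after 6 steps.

------oo--
-----o----
----oo----
---o------
--oo------
-o--------

-o--------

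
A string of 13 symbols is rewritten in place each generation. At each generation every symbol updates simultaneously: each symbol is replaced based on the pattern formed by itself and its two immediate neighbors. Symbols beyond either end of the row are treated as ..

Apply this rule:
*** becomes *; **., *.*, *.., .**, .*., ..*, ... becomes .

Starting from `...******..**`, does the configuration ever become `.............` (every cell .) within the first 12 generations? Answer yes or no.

....****.....
.....**......
.............
all cells are . at generation 3

yes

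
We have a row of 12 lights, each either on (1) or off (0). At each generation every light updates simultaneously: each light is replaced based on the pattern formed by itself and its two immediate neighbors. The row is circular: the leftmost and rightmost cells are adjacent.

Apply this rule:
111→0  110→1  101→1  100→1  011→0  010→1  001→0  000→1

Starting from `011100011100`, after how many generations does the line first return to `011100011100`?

3

generation 1: 000111000111
generation 2: 110001110001
generation 3: 011100011100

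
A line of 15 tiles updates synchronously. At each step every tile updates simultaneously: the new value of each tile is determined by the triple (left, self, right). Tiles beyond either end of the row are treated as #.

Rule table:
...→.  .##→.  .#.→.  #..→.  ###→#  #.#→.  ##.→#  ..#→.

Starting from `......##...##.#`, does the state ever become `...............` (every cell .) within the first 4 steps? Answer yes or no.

.......#....#..
...............
all cells are . at step 2

yes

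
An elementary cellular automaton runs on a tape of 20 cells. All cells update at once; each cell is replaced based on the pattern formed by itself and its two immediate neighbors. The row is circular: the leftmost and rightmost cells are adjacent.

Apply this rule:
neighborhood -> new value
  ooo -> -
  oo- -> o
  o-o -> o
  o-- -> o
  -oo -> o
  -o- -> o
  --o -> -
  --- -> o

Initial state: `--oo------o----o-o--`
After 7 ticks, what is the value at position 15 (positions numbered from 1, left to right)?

o

o-ooooooo-oooo-ooooo
ooo-----ooo--ooo----
o-ooooo-o-oo-o-oooo-
ooo---oooooooooo--oo
--ooo-o--------oo-o-
o-o-oooooooooo-ooooo
ooooo--------ooo----
position 15 holds o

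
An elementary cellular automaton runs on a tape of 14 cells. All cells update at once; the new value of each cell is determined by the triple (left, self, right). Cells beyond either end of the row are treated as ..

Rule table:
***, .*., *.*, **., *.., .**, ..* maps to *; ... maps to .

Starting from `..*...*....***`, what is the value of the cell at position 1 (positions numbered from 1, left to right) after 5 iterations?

iteration 1: .***.***..****
iteration 2: **************
iteration 3: **************  (fixed point — unchanged through iteration 5)
position 1 holds *

*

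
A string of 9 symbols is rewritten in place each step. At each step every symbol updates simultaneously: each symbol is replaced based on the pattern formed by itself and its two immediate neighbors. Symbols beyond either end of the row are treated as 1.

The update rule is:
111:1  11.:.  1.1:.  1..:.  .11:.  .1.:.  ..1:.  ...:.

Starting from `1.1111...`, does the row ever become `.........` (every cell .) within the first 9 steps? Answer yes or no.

yes

step 1: ...11....
step 2: .........
all cells are . at step 2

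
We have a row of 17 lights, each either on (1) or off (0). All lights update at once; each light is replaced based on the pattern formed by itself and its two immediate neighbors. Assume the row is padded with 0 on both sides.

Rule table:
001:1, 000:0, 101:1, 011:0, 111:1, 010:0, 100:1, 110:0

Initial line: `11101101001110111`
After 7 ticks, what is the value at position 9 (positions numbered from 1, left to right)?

01010010110101010
10101101001010101
01010010110101010  (repeats tick 1; period 2)
tick 7: 01010010110101010
position 9 holds 1

1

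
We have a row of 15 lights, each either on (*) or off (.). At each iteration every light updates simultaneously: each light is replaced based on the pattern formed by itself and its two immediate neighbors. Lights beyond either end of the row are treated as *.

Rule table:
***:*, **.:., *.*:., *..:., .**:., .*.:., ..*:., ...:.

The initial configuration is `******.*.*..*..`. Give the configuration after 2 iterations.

****...........

*****..........
****...........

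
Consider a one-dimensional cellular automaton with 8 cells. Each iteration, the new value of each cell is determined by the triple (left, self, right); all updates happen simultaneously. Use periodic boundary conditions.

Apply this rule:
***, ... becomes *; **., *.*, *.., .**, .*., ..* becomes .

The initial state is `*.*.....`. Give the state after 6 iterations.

....***.
***..*..
.*......
...*****
.*..***.
.....*..

.....*..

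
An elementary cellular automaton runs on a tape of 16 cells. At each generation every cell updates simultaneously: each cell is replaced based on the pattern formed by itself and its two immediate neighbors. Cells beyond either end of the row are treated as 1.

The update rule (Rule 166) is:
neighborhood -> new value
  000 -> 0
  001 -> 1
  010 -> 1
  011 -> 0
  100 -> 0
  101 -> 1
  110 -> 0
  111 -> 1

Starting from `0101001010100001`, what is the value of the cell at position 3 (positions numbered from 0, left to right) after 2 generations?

1111011111100010
1110101111000111
position 3 holds 0

0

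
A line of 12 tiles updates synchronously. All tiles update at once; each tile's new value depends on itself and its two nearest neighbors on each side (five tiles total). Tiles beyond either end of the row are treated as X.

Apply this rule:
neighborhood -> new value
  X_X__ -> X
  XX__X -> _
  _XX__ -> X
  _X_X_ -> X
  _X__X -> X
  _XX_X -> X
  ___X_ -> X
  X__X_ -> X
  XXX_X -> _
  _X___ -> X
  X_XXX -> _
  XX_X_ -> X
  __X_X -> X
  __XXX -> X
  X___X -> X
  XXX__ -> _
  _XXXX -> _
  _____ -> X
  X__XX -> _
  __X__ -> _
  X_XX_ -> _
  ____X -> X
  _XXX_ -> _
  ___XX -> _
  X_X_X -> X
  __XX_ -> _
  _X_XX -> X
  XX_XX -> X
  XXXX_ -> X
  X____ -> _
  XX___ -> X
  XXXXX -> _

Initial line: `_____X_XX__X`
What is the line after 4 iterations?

_____X_XXXXX

X_XXXXX_X__X
_X___X_XXX_X
XXXXXXX___X_
_____X_XXXXX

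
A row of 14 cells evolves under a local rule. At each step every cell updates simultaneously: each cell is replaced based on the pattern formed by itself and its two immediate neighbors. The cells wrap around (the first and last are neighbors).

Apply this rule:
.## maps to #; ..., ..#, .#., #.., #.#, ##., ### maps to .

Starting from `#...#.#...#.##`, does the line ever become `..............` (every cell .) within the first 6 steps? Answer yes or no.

yes

............#.
..............
all cells are . at step 2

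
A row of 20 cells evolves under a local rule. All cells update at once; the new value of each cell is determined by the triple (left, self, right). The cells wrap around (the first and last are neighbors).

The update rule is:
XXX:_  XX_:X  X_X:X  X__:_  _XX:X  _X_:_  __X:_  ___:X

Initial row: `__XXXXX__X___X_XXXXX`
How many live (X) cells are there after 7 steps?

__X___X____X__XX___X
____X___XX____XX_X__
XXX___X_XX_XX_XXX__X
__X_X__XXXXXXXX_X__X
___X___X______XX____
XX___X___XXXX_XX_XXX
_X_X___X_X__XXXXXX__
count of X: 10

10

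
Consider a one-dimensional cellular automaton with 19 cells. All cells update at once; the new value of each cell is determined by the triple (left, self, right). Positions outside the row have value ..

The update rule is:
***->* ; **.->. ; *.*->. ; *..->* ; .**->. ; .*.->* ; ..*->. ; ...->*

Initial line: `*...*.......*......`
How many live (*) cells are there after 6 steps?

***.*******.*******
.*...*****...*****.
.***..***.**..***.*
..*.*..*....*..*..*
*.*.**.****.**.**.*
*.*.....**........*
count of *: 5

5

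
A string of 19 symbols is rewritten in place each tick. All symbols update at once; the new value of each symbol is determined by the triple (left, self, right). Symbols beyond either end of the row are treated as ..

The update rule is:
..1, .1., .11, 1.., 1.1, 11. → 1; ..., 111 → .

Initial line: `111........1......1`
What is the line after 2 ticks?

tick 1: 1.11......111....11
tick 2: 11111....11.11..111

11111....11.11..111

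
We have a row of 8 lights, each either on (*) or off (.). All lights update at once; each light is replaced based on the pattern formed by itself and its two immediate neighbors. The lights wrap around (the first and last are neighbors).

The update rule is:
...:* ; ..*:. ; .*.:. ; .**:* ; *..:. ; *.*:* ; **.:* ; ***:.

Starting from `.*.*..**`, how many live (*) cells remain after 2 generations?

*.*...**
**..*.*.
count of *: 4

4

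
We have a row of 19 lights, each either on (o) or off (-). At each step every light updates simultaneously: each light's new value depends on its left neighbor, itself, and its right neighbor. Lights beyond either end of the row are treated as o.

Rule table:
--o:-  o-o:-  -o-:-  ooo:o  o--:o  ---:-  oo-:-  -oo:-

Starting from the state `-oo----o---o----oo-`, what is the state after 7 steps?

--o--o---o----o----

---o----o---o------
o---o----o---o-----
-o---o----o---o----
--o---o----o---o---
o--o---o----o---o--
-o--o---o----o---o-
--o--o---o----o----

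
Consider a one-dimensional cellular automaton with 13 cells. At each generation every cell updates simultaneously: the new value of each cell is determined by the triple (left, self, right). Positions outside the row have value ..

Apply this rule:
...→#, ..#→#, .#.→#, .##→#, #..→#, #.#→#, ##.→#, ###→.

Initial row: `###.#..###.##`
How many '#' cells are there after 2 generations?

7

generation 1: #.######.####
generation 2: ###....###..#
count of #: 7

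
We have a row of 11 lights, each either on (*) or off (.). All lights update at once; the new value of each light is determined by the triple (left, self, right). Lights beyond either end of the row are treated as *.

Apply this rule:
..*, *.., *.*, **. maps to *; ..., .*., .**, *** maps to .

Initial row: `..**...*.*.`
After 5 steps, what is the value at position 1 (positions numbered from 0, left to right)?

*

**.**.*.*.*
.**.**.*.*.
*.**.**.*.*
**.**.**.*.
.**.**.**.*
position 1 holds *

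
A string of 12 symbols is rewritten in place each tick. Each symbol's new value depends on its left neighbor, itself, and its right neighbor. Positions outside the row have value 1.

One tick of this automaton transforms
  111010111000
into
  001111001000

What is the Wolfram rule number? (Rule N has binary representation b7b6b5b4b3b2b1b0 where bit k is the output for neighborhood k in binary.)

position 0: 111 → 0  (bit 7 = 0)
position 2: 110 → 1  (bit 6 = 1)
position 3: 101 → 1  (bit 5 = 1)
position 9: 100 → 0  (bit 4 = 0)
position 6: 011 → 0  (bit 3 = 0)
position 4: 010 → 1  (bit 2 = 1)
position 11: 001 → 0  (bit 1 = 0)
position 10: 000 → 0  (bit 0 = 0)
bits b7..b0 = 01100100 = 100

100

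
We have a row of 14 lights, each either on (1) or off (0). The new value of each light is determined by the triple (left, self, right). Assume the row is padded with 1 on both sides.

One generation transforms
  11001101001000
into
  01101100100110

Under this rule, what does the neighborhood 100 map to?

1

At position 2 the neighborhood is 100; the next row has 1 there.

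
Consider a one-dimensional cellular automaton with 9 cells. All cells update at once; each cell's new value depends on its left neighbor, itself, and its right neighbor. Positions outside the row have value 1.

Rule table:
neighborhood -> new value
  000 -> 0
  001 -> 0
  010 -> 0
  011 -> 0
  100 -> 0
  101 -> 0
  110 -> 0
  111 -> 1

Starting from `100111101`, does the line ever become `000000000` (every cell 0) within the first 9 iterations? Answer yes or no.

yes

iteration 1: 000011000
iteration 2: 000000000
all cells are 0 at iteration 2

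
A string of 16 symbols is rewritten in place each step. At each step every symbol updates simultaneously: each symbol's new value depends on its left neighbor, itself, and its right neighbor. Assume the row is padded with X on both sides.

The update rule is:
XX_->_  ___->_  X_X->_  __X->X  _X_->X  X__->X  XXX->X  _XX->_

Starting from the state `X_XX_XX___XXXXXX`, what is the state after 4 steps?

_XX_XXX_X_X___XX

step 1: _______X_X_XXXXX
step 2: X_____XX_X__XXXX
step 3: _X___X___XXX_XXX
step 4: _XX_XXX_X_X___XX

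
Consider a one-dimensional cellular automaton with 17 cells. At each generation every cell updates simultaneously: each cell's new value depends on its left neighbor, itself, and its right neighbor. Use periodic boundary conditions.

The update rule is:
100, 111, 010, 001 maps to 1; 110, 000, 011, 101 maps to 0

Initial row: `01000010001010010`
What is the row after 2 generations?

11011010000001111

generation 1: 11100111011011111
generation 2: 11011010000001111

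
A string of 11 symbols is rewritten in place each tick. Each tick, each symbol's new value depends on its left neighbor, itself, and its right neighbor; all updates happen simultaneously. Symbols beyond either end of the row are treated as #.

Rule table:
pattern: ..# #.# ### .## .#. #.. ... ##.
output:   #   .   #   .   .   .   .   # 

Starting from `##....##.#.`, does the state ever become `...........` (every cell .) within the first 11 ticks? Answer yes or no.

no

##...#.#...
##..#.....#
##.#.....#.
##......#..
##.....#..#
##....#..#.
##...#..#..
##..#..#..#
##.#..#..#.
##...#..#..  (repeats tick 7; period 3)
tick 11: ##..#..#..#
tick 11 is ##..#..#..#, still not uniform .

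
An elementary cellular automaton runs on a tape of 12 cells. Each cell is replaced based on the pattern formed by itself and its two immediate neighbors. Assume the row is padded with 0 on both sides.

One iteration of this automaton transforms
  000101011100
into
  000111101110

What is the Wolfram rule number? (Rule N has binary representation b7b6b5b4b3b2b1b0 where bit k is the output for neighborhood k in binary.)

position 8: 111 → 1  (bit 7 = 1)
position 9: 110 → 1  (bit 6 = 1)
position 4: 101 → 1  (bit 5 = 1)
position 10: 100 → 1  (bit 4 = 1)
position 7: 011 → 0  (bit 3 = 0)
position 3: 010 → 1  (bit 2 = 1)
position 2: 001 → 0  (bit 1 = 0)
position 0: 000 → 0  (bit 0 = 0)
bits b7..b0 = 11110100 = 244

244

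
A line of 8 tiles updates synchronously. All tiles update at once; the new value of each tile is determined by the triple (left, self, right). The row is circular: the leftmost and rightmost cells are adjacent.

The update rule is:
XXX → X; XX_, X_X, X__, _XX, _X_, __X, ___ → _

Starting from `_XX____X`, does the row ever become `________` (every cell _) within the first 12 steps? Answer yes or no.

yes

________
all cells are _ at step 1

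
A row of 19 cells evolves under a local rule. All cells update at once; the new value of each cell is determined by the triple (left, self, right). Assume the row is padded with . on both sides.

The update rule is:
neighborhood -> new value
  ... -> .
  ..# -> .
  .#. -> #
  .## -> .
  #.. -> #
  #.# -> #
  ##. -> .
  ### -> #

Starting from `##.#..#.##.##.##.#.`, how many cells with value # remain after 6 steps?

7

..###.##..#..#..###
...#.#..#.##.##..#.
...####.##..#..#.##
....##.#..#.##.##..
......###.##..#..#.
.......#.#..#.##.##
count of #: 7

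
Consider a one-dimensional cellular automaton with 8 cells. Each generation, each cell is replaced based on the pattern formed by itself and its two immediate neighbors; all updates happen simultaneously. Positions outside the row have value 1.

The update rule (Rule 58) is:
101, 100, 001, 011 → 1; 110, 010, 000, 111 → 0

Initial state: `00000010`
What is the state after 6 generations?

generation 1: 10000101
generation 2: 01001011
generation 3: 10110110
generation 4: 01101101
generation 5: 11011011
generation 6: 00110110

00110110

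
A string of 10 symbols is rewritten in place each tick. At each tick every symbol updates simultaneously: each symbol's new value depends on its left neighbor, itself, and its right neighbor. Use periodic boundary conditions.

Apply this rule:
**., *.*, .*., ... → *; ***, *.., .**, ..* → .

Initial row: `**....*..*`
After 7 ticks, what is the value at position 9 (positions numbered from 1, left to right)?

.

.*.**.*...
.**.***.**
*.**..**.*
**.*...**.
.***.*..**
*..***...*
*....*.*..
position 9 holds .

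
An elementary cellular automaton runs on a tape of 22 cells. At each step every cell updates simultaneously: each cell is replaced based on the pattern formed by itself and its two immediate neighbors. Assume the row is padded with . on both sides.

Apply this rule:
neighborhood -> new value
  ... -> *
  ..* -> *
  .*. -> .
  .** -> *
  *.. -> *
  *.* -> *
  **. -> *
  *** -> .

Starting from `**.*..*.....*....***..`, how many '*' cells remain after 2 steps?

14

step 1: ***.**.*****.*****.***
step 2: *.******...***...***.*
count of *: 14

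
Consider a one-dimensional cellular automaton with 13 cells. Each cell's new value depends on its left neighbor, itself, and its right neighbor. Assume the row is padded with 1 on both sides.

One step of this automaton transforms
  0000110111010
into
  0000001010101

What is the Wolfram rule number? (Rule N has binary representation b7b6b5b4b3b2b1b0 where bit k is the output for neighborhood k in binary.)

position 8: 111 → 1  (bit 7 = 1)
position 5: 110 → 0  (bit 6 = 0)
position 6: 101 → 1  (bit 5 = 1)
position 0: 100 → 0  (bit 4 = 0)
position 4: 011 → 0  (bit 3 = 0)
position 11: 010 → 0  (bit 2 = 0)
position 3: 001 → 0  (bit 1 = 0)
position 1: 000 → 0  (bit 0 = 0)
bits b7..b0 = 10100000 = 160

160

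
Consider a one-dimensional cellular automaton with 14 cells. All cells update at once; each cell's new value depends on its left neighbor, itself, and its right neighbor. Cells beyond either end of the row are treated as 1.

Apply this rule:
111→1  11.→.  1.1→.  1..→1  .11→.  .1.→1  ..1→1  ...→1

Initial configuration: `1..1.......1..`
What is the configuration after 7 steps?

111111.1111111

.1111111111111
..111111111111
11.11111111111
1...1111111111
.111.111111111
..1...11111111
111111.1111111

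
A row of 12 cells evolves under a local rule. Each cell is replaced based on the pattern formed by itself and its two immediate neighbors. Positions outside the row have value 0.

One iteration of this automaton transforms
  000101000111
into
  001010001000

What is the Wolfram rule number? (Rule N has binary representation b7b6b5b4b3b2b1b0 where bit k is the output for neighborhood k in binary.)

34

position 10: 111 → 0  (bit 7 = 0)
position 11: 110 → 0  (bit 6 = 0)
position 4: 101 → 1  (bit 5 = 1)
position 6: 100 → 0  (bit 4 = 0)
position 9: 011 → 0  (bit 3 = 0)
position 3: 010 → 0  (bit 2 = 0)
position 2: 001 → 1  (bit 1 = 1)
position 0: 000 → 0  (bit 0 = 0)
bits b7..b0 = 00100010 = 34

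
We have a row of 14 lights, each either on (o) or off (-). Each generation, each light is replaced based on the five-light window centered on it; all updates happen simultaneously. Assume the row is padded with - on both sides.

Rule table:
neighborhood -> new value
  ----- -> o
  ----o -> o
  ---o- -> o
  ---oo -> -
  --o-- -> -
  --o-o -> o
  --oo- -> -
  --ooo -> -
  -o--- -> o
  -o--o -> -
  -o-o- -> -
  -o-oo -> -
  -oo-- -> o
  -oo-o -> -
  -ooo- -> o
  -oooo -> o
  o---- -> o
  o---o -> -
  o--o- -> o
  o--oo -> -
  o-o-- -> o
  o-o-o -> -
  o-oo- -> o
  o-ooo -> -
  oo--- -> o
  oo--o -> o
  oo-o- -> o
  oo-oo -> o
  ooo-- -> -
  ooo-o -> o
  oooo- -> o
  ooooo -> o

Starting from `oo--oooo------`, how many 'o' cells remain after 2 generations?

-oo--oo-oooooo
--oo---o-oooo-
count of o: 7

7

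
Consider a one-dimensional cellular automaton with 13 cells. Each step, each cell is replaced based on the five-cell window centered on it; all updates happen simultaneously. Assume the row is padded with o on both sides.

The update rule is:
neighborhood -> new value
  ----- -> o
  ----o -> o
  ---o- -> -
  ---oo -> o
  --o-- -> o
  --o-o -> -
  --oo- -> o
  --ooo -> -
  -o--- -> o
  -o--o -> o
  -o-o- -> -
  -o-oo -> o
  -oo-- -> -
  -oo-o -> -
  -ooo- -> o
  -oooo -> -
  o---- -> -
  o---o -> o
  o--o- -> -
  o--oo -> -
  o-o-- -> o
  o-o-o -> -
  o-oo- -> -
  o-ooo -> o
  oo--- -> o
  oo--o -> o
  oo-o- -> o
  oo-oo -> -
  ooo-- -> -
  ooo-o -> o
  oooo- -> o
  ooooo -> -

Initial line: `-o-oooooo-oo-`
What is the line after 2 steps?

o---oooo-o-oo

step 1: o-oo---oo----
step 2: o---oooo-o-oo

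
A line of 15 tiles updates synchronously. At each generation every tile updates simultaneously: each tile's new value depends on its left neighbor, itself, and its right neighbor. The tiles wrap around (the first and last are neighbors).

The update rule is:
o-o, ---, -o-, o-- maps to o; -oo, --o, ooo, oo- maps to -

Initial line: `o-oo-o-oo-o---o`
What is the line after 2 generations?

-oo----o-----oo

-o--ooo--oooo--
-oo----o-----oo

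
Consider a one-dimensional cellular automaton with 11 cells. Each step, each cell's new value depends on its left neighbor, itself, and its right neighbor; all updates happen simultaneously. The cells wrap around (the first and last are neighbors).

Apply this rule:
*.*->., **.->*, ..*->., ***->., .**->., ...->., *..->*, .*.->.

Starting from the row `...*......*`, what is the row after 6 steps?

.....*...*.

*...*......
.*...*.....
..*...*....
...*...*...
....*...*..
.....*...*.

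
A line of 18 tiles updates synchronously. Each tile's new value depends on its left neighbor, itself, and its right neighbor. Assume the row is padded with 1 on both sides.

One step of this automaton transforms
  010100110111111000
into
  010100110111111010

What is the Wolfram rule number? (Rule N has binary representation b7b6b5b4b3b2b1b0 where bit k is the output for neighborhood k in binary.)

position 10: 111 → 1  (bit 7 = 1)
position 7: 110 → 1  (bit 6 = 1)
position 0: 101 → 0  (bit 5 = 0)
position 4: 100 → 0  (bit 4 = 0)
position 6: 011 → 1  (bit 3 = 1)
position 1: 010 → 1  (bit 2 = 1)
position 5: 001 → 0  (bit 1 = 0)
position 16: 000 → 1  (bit 0 = 1)
bits b7..b0 = 11001101 = 205

205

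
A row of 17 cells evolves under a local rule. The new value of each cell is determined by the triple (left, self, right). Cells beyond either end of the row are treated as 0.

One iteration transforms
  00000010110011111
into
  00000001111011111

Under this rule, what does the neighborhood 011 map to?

1

At position 8 the neighborhood is 011; the next row has 1 there.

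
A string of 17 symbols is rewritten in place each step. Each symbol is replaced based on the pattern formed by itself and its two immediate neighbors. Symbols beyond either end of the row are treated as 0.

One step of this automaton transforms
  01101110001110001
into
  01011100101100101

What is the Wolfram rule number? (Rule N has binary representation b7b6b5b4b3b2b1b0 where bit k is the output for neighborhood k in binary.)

173

position 5: 111 → 1  (bit 7 = 1)
position 2: 110 → 0  (bit 6 = 0)
position 3: 101 → 1  (bit 5 = 1)
position 7: 100 → 0  (bit 4 = 0)
position 1: 011 → 1  (bit 3 = 1)
position 16: 010 → 1  (bit 2 = 1)
position 0: 001 → 0  (bit 1 = 0)
position 8: 000 → 1  (bit 0 = 1)
bits b7..b0 = 10101101 = 173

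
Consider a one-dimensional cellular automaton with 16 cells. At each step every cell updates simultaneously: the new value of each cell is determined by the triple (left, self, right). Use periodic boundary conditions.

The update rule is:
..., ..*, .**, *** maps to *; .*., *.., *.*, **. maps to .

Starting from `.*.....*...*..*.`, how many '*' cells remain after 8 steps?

*..****..**..*..
..****..**..*..*
.****..**..*..*.
****..**..*..*..
***..**..*..*..*
**..**..*..*..**
*..**..*..*..***
..**..*..*..****
count of *: 8

8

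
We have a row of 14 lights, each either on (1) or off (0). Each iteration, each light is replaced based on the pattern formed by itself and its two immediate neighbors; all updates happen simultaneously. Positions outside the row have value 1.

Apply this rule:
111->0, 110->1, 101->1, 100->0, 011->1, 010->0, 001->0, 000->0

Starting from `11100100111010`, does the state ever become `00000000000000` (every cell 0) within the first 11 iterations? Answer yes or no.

yes

00100000101101
00000000011111
00000000010000
00000000000000
all cells are 0 at iteration 4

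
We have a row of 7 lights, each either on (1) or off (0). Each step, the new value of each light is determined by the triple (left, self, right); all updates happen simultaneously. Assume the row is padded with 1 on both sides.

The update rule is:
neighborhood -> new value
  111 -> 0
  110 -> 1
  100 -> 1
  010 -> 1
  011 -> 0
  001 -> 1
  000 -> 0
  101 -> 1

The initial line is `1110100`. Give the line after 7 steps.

0011111
1100000
0110001
1011010
1101111
0110000
1011001

1011001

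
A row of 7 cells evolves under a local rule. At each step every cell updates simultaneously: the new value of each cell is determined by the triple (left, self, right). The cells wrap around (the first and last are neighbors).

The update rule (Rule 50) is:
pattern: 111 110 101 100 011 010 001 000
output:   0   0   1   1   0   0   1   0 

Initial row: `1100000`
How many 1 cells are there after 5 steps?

0010001
1101010
0010101
1101010  (repeats step 2; period 2)
step 5: 0010101
count of 1: 3

3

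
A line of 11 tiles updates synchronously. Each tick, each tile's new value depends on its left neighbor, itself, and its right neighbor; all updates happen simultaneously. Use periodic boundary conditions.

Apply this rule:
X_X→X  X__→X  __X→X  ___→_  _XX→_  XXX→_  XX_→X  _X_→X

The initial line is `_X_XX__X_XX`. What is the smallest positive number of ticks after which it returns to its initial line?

tick 1: XXX_XXXXX_X
tick 2: __XX____XX_
tick 3: _X_XX__X_XX

3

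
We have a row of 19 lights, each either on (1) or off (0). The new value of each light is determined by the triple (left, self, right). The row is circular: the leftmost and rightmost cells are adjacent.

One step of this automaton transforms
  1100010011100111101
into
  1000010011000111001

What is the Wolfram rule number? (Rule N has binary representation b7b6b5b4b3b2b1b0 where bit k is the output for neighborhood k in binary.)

140

position 0: 111 → 1  (bit 7 = 1)
position 1: 110 → 0  (bit 6 = 0)
position 17: 101 → 0  (bit 5 = 0)
position 2: 100 → 0  (bit 4 = 0)
position 8: 011 → 1  (bit 3 = 1)
position 5: 010 → 1  (bit 2 = 1)
position 4: 001 → 0  (bit 1 = 0)
position 3: 000 → 0  (bit 0 = 0)
bits b7..b0 = 10001100 = 140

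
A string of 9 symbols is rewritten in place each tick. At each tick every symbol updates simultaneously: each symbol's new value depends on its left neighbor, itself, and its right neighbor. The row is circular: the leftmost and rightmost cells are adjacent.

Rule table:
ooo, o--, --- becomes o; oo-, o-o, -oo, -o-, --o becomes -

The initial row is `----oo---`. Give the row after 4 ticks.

tick 1: ooo---ooo
tick 2: oo-oo--oo
tick 3: o----o--o
tick 4: -ooo--o--

-ooo--o--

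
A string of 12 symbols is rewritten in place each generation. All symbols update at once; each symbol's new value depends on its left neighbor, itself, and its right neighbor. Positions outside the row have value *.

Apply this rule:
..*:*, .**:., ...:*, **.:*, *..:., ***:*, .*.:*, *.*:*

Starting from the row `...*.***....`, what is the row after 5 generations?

****.****.**

.****.**.***
*.****.**.**
**.****.**.*
***.****.**.
****.****.**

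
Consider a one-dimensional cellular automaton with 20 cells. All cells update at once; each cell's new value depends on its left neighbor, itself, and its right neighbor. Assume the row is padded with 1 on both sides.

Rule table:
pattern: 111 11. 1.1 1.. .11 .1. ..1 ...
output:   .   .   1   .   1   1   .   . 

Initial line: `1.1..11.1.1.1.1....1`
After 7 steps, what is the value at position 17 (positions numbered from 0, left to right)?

step 1: .11..1.11111111....1
step 2: 11...111...........1
step 3: .....1.............1
step 4: .....1.............1  (fixed point — unchanged through step 7)
position 17 holds .

.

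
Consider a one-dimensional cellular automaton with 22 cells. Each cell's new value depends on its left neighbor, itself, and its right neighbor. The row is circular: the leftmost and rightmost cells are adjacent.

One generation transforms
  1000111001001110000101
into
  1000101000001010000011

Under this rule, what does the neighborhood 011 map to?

1

At position 4 the neighborhood is 011; the next row has 1 there.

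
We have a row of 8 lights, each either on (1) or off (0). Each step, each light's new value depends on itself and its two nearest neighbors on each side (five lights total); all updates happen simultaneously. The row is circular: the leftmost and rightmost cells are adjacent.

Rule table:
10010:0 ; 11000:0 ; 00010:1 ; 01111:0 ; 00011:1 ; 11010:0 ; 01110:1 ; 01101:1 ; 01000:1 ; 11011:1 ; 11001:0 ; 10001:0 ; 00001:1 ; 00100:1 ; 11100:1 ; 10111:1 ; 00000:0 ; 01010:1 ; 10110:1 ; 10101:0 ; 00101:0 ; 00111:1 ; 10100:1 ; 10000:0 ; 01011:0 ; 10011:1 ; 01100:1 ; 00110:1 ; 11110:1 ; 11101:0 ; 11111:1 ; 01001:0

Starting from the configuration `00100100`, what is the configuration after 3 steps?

11011011

11100110
11101111
11011011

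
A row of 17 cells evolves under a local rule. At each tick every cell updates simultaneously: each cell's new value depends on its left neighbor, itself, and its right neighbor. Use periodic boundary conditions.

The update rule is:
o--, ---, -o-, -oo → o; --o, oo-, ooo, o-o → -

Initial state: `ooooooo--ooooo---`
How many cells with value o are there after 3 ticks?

5

o------o-o----oo-
oooooo-o-oooo-o--
o------o-o----oo-
count of o: 5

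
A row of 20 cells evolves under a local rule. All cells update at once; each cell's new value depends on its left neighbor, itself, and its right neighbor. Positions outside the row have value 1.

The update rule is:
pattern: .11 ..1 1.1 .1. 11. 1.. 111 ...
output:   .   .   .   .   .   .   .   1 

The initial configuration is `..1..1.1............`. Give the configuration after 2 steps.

.1111111............

.........1111111111.
.1111111............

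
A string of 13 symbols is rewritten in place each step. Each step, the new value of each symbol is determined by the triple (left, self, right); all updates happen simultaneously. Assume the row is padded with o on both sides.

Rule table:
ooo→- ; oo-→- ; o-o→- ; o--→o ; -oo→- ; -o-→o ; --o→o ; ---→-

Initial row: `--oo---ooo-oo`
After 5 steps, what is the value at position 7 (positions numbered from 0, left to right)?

oo--o-o------
--ooo-oo----o
oo------o--o-
--o----ooooo-
oooo--o------
position 7 holds -

-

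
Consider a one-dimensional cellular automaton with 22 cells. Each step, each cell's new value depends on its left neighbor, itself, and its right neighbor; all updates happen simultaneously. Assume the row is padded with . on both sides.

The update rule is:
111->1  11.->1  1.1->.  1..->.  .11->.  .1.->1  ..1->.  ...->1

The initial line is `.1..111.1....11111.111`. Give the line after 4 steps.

.1.1..1.1..1.1...1.1.1

step 1: .1...11.1.11..1111..11
step 2: .1.1..1.1..1...111...1
step 3: .1.1..1.1..1.1..11.1.1
step 4: .1.1..1.1..1.1...1.1.1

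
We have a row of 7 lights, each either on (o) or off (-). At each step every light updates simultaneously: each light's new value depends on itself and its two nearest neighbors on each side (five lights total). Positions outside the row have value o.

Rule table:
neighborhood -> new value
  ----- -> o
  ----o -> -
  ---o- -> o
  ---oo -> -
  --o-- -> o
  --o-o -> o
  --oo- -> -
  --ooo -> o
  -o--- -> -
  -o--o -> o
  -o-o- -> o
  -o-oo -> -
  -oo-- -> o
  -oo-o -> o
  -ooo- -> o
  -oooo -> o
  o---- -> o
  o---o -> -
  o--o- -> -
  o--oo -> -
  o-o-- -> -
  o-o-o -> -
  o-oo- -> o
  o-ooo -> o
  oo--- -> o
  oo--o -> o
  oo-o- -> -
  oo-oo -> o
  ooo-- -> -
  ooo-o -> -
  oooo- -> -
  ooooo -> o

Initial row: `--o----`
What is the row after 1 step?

o-o-o--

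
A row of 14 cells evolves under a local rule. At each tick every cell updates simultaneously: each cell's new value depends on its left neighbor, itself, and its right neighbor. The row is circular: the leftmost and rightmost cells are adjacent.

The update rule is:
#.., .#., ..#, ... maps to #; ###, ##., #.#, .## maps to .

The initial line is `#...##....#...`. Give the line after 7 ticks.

####..########
....##........
####..########  (repeats tick 1; period 2)
tick 7: ####..########

####..########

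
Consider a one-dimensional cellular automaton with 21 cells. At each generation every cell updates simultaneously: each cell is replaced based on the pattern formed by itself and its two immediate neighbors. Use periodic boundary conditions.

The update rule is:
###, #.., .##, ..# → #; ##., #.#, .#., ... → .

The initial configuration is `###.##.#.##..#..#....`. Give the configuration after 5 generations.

##..#....#.##.##.#..#
#.##.#..#..#..#...###
..#...##.##.##.#.####
##.#.##..#..#....###.
#....#.##.##.#..###..

#....#.##.##.#..###..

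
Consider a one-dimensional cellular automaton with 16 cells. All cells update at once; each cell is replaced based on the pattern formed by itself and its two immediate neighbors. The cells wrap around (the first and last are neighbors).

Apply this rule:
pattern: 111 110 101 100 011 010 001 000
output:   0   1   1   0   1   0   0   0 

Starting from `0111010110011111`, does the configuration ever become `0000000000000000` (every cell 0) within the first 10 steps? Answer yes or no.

no

1101101110010001
0111111010000001
1100001100000000
1100001100000000  (fixed point — unchanged through step 10)
step 10 is 1100001100000000, still not uniform 0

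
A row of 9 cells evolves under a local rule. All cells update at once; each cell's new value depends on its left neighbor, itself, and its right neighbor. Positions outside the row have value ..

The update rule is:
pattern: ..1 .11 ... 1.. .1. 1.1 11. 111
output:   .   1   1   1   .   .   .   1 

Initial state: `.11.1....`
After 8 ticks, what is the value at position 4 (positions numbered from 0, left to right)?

.1...1111
..11.111.
1.1..11.1
...1.1...
11....111
1.111.11.
..11..1.1
1.1.1....
position 4 holds 1

1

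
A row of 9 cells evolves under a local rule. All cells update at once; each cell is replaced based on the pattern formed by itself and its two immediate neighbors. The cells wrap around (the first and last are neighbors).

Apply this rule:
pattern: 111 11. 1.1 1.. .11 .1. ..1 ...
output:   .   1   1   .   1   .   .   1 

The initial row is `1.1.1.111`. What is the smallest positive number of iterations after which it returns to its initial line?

iteration 1: 11.1.11..
iteration 2: 111.111..
iteration 3: 1.111.1..
iteration 4: .11.11...
iteration 5: .11111.11
iteration 6: 11...1111
iteration 7: .1.1.1...
iteration 8: ..1.1..11
iteration 9: ...1...11
iteration 10: .1...1.11
iteration 11: 1..1..111
iteration 12: 1.....1..
iteration 13: ..111....
iteration 14: 1.1.1.111

14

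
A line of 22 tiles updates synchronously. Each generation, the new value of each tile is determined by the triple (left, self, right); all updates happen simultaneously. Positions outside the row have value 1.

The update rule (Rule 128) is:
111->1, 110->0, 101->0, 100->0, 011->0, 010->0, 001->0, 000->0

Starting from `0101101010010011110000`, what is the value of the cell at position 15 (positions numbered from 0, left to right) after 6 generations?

0

generation 1: 0000000000000001100000
generation 2: 0000000000000000000000
generation 3: 0000000000000000000000  (fixed point — unchanged through generation 6)
position 15 holds 0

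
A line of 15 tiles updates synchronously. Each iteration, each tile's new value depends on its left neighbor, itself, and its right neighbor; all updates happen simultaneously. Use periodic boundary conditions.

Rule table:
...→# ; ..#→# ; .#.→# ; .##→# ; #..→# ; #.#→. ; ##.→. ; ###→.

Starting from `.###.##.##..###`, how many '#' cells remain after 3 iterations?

iteration 1: .#...#..#.###..
iteration 2: #########.#..##
iteration 3: ..........####.
count of #: 4

4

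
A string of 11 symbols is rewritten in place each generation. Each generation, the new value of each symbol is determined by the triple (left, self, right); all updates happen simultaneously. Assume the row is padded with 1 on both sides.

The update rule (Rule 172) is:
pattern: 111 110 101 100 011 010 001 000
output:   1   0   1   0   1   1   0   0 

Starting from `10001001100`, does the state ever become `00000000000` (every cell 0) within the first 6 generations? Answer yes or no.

no

generation 1: 00001001000
generation 2: 00001001000  (fixed point — unchanged through generation 6)
generation 6 is 00001001000, still not uniform 0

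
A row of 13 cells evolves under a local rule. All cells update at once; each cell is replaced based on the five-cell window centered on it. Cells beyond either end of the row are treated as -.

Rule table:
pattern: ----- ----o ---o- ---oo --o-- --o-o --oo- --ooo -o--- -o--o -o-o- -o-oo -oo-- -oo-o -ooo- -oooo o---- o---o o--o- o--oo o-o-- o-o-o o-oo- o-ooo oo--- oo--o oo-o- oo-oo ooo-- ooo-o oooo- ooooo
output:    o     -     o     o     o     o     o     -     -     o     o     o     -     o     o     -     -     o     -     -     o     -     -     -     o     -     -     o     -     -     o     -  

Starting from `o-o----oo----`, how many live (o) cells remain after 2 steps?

ooo---oo-o-oo
-o-ooooo--o--
count of o: 7

7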